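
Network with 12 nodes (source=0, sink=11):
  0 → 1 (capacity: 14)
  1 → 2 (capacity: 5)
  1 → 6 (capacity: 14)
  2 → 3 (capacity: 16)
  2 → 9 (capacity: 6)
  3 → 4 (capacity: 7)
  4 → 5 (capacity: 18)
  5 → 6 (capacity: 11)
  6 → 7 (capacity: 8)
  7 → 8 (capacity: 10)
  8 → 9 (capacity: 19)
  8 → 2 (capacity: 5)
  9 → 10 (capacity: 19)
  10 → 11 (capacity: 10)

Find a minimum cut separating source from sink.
Min cut value = 10, edges: (10,11)

Min cut value: 10
Partition: S = [0, 1, 2, 3, 4, 5, 6, 7, 8, 9, 10], T = [11]
Cut edges: (10,11)

By max-flow min-cut theorem, max flow = min cut = 10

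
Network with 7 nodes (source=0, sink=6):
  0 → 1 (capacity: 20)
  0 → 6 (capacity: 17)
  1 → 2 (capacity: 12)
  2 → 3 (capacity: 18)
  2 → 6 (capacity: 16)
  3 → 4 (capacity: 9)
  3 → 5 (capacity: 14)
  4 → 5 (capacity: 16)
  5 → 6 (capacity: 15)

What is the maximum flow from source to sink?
Maximum flow = 29

Max flow: 29

Flow assignment:
  0 → 1: 12/20
  0 → 6: 17/17
  1 → 2: 12/12
  2 → 6: 12/16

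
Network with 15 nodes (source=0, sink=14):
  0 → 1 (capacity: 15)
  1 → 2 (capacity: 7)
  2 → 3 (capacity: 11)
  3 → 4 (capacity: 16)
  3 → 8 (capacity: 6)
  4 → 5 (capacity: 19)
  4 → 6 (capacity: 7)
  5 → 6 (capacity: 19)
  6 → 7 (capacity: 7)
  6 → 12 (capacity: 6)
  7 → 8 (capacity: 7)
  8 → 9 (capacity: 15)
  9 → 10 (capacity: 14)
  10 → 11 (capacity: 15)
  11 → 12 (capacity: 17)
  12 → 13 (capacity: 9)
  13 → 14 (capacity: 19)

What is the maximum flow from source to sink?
Maximum flow = 7

Max flow: 7

Flow assignment:
  0 → 1: 7/15
  1 → 2: 7/7
  2 → 3: 7/11
  3 → 4: 6/16
  3 → 8: 1/6
  4 → 6: 6/7
  6 → 12: 6/6
  8 → 9: 1/15
  9 → 10: 1/14
  10 → 11: 1/15
  11 → 12: 1/17
  12 → 13: 7/9
  13 → 14: 7/19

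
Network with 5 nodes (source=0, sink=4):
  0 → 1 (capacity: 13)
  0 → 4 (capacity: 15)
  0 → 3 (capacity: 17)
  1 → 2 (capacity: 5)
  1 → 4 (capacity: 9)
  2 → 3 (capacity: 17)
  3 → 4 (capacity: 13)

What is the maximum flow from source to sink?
Maximum flow = 37

Max flow: 37

Flow assignment:
  0 → 1: 13/13
  0 → 4: 15/15
  0 → 3: 9/17
  1 → 2: 4/5
  1 → 4: 9/9
  2 → 3: 4/17
  3 → 4: 13/13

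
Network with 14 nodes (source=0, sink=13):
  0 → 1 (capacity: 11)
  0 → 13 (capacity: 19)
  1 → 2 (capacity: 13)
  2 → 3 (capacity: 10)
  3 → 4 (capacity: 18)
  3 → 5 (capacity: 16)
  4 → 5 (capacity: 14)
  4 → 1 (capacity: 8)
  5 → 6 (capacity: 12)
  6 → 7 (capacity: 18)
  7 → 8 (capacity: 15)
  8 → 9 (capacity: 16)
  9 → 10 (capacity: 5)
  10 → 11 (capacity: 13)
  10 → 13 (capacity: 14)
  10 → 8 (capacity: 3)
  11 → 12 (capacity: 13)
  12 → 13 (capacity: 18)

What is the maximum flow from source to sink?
Maximum flow = 24

Max flow: 24

Flow assignment:
  0 → 1: 5/11
  0 → 13: 19/19
  1 → 2: 5/13
  2 → 3: 5/10
  3 → 5: 5/16
  5 → 6: 5/12
  6 → 7: 5/18
  7 → 8: 5/15
  8 → 9: 5/16
  9 → 10: 5/5
  10 → 13: 5/14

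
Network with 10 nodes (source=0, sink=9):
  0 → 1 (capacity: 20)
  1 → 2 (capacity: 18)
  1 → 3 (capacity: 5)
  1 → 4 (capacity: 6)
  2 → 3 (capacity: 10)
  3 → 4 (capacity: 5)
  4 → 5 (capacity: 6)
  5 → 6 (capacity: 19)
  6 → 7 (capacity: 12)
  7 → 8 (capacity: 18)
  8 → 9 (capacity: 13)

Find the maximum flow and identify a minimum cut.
Max flow = 6, Min cut edges: (4,5)

Maximum flow: 6
Minimum cut: (4,5)
Partition: S = [0, 1, 2, 3, 4], T = [5, 6, 7, 8, 9]

Max-flow min-cut theorem verified: both equal 6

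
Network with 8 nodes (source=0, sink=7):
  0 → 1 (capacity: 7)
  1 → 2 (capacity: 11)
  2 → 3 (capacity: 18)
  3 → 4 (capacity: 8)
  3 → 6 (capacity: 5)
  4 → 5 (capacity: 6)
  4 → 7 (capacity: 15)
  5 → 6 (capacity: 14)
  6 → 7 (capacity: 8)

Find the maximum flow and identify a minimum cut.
Max flow = 7, Min cut edges: (0,1)

Maximum flow: 7
Minimum cut: (0,1)
Partition: S = [0], T = [1, 2, 3, 4, 5, 6, 7]

Max-flow min-cut theorem verified: both equal 7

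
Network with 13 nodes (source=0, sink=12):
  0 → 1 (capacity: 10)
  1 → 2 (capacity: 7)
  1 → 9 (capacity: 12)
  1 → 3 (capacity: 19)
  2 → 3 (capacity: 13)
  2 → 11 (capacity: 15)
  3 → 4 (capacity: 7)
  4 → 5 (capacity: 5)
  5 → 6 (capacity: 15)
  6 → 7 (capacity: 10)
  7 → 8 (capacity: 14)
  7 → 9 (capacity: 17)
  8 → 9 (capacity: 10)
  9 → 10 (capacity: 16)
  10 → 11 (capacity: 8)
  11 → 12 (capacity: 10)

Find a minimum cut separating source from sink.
Min cut value = 10, edges: (11,12)

Min cut value: 10
Partition: S = [0, 1, 2, 3, 4, 5, 6, 7, 8, 9, 10, 11], T = [12]
Cut edges: (11,12)

By max-flow min-cut theorem, max flow = min cut = 10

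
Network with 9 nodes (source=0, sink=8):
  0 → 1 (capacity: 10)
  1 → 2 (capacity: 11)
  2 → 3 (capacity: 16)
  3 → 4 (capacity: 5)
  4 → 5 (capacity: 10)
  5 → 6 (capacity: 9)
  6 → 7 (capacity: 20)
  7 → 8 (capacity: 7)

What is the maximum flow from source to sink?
Maximum flow = 5

Max flow: 5

Flow assignment:
  0 → 1: 5/10
  1 → 2: 5/11
  2 → 3: 5/16
  3 → 4: 5/5
  4 → 5: 5/10
  5 → 6: 5/9
  6 → 7: 5/20
  7 → 8: 5/7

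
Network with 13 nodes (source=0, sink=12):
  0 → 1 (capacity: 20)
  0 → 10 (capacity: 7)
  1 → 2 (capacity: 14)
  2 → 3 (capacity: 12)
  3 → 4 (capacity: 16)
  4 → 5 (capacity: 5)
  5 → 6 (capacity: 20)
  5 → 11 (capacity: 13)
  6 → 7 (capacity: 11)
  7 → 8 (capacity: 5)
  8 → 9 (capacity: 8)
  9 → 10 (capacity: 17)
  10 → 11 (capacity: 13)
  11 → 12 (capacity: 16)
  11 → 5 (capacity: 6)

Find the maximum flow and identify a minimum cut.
Max flow = 12, Min cut edges: (0,10), (4,5)

Maximum flow: 12
Minimum cut: (0,10), (4,5)
Partition: S = [0, 1, 2, 3, 4], T = [5, 6, 7, 8, 9, 10, 11, 12]

Max-flow min-cut theorem verified: both equal 12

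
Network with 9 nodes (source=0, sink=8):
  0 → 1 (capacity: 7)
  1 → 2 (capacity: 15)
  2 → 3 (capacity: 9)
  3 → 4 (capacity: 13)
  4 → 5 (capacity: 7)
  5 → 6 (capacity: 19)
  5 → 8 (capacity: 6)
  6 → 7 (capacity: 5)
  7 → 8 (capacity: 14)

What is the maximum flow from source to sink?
Maximum flow = 7

Max flow: 7

Flow assignment:
  0 → 1: 7/7
  1 → 2: 7/15
  2 → 3: 7/9
  3 → 4: 7/13
  4 → 5: 7/7
  5 → 6: 1/19
  5 → 8: 6/6
  6 → 7: 1/5
  7 → 8: 1/14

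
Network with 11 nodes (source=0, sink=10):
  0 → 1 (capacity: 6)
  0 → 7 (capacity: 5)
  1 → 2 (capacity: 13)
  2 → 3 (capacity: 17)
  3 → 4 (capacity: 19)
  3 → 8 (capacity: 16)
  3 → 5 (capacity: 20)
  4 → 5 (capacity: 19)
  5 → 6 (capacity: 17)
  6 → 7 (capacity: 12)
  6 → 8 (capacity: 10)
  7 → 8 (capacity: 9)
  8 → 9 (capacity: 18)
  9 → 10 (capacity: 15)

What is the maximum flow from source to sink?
Maximum flow = 11

Max flow: 11

Flow assignment:
  0 → 1: 6/6
  0 → 7: 5/5
  1 → 2: 6/13
  2 → 3: 6/17
  3 → 8: 6/16
  7 → 8: 5/9
  8 → 9: 11/18
  9 → 10: 11/15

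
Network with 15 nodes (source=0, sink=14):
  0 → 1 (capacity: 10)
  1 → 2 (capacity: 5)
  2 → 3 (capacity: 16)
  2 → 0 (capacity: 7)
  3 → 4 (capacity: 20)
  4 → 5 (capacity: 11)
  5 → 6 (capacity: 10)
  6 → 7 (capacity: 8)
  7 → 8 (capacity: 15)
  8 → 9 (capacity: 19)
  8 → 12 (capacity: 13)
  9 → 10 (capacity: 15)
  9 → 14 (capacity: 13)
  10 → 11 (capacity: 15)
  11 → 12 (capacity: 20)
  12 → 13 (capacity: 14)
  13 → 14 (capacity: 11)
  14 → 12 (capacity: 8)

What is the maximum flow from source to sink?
Maximum flow = 5

Max flow: 5

Flow assignment:
  0 → 1: 5/10
  1 → 2: 5/5
  2 → 3: 5/16
  3 → 4: 5/20
  4 → 5: 5/11
  5 → 6: 5/10
  6 → 7: 5/8
  7 → 8: 5/15
  8 → 9: 5/19
  9 → 14: 5/13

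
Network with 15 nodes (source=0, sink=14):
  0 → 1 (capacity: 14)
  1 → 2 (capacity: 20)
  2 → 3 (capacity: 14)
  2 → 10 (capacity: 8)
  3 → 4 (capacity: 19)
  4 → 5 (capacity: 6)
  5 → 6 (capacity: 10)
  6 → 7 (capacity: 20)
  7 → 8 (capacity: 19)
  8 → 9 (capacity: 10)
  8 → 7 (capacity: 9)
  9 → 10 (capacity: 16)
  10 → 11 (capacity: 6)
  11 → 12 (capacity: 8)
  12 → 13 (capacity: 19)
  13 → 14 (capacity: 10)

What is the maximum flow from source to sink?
Maximum flow = 6

Max flow: 6

Flow assignment:
  0 → 1: 6/14
  1 → 2: 6/20
  2 → 3: 6/14
  3 → 4: 6/19
  4 → 5: 6/6
  5 → 6: 6/10
  6 → 7: 6/20
  7 → 8: 6/19
  8 → 9: 6/10
  9 → 10: 6/16
  10 → 11: 6/6
  11 → 12: 6/8
  12 → 13: 6/19
  13 → 14: 6/10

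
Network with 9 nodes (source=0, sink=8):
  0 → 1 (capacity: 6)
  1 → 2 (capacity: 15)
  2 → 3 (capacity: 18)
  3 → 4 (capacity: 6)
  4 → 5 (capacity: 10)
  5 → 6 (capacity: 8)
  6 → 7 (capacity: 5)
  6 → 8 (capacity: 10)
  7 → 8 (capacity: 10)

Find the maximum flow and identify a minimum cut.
Max flow = 6, Min cut edges: (3,4)

Maximum flow: 6
Minimum cut: (3,4)
Partition: S = [0, 1, 2, 3], T = [4, 5, 6, 7, 8]

Max-flow min-cut theorem verified: both equal 6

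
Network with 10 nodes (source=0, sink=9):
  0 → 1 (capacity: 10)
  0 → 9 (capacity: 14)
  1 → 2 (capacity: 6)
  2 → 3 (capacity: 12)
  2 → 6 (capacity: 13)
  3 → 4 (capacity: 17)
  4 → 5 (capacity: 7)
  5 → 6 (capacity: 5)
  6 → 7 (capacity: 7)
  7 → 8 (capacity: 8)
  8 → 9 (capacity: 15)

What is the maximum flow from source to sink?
Maximum flow = 20

Max flow: 20

Flow assignment:
  0 → 1: 6/10
  0 → 9: 14/14
  1 → 2: 6/6
  2 → 6: 6/13
  6 → 7: 6/7
  7 → 8: 6/8
  8 → 9: 6/15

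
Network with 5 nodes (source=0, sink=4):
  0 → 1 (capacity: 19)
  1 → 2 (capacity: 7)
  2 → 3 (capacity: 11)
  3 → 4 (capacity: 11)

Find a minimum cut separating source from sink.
Min cut value = 7, edges: (1,2)

Min cut value: 7
Partition: S = [0, 1], T = [2, 3, 4]
Cut edges: (1,2)

By max-flow min-cut theorem, max flow = min cut = 7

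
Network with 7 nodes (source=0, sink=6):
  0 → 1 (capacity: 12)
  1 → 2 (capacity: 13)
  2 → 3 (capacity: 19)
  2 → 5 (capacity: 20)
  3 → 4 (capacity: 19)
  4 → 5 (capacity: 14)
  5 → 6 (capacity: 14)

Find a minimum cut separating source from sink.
Min cut value = 12, edges: (0,1)

Min cut value: 12
Partition: S = [0], T = [1, 2, 3, 4, 5, 6]
Cut edges: (0,1)

By max-flow min-cut theorem, max flow = min cut = 12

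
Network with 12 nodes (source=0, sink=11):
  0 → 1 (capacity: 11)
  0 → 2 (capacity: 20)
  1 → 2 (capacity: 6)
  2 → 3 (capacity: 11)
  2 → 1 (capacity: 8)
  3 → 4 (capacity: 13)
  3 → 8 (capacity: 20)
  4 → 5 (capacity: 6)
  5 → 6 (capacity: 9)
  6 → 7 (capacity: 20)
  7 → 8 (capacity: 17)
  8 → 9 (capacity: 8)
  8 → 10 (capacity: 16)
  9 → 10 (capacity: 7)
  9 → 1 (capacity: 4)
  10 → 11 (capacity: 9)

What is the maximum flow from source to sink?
Maximum flow = 9

Max flow: 9

Flow assignment:
  0 → 1: 6/11
  0 → 2: 3/20
  1 → 2: 6/6
  2 → 3: 9/11
  3 → 8: 9/20
  8 → 10: 9/16
  10 → 11: 9/9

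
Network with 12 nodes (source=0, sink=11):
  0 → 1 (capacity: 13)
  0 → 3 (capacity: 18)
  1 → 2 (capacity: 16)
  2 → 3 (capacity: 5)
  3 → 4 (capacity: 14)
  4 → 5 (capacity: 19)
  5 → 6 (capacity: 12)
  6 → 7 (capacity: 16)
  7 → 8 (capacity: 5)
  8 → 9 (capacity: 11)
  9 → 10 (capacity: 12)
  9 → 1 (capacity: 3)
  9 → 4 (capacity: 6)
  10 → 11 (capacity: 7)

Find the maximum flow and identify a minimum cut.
Max flow = 5, Min cut edges: (7,8)

Maximum flow: 5
Minimum cut: (7,8)
Partition: S = [0, 1, 2, 3, 4, 5, 6, 7], T = [8, 9, 10, 11]

Max-flow min-cut theorem verified: both equal 5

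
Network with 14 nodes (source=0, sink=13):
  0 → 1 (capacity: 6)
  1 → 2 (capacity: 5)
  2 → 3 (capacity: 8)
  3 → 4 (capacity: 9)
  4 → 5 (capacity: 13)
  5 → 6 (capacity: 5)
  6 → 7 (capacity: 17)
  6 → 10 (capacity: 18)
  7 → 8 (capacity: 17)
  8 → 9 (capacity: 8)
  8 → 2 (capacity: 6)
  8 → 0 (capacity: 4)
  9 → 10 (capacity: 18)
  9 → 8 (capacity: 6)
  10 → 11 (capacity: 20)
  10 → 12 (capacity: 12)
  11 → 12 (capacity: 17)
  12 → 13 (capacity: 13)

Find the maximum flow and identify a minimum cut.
Max flow = 5, Min cut edges: (5,6)

Maximum flow: 5
Minimum cut: (5,6)
Partition: S = [0, 1, 2, 3, 4, 5], T = [6, 7, 8, 9, 10, 11, 12, 13]

Max-flow min-cut theorem verified: both equal 5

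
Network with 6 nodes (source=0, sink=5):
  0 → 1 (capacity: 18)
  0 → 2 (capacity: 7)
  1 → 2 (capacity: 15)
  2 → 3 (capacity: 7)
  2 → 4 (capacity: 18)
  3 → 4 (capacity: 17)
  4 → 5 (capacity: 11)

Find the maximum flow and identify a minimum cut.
Max flow = 11, Min cut edges: (4,5)

Maximum flow: 11
Minimum cut: (4,5)
Partition: S = [0, 1, 2, 3, 4], T = [5]

Max-flow min-cut theorem verified: both equal 11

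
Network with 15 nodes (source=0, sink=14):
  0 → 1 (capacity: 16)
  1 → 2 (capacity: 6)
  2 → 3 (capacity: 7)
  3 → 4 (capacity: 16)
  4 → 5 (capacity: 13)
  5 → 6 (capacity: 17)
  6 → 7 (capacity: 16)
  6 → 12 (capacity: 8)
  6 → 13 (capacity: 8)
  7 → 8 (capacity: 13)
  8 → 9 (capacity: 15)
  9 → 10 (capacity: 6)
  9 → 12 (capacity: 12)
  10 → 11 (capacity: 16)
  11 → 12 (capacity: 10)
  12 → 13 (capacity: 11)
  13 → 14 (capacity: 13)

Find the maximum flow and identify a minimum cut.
Max flow = 6, Min cut edges: (1,2)

Maximum flow: 6
Minimum cut: (1,2)
Partition: S = [0, 1], T = [2, 3, 4, 5, 6, 7, 8, 9, 10, 11, 12, 13, 14]

Max-flow min-cut theorem verified: both equal 6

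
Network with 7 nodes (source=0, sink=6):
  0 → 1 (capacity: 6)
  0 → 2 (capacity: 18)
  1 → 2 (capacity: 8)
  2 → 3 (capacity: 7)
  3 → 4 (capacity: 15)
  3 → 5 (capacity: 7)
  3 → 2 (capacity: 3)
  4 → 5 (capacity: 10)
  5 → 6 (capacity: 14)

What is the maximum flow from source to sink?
Maximum flow = 7

Max flow: 7

Flow assignment:
  0 → 2: 7/18
  2 → 3: 7/7
  3 → 5: 7/7
  5 → 6: 7/14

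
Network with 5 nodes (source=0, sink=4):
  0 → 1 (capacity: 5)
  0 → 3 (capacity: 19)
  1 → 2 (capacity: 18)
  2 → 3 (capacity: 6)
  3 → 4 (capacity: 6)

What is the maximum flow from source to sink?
Maximum flow = 6

Max flow: 6

Flow assignment:
  0 → 1: 5/5
  0 → 3: 1/19
  1 → 2: 5/18
  2 → 3: 5/6
  3 → 4: 6/6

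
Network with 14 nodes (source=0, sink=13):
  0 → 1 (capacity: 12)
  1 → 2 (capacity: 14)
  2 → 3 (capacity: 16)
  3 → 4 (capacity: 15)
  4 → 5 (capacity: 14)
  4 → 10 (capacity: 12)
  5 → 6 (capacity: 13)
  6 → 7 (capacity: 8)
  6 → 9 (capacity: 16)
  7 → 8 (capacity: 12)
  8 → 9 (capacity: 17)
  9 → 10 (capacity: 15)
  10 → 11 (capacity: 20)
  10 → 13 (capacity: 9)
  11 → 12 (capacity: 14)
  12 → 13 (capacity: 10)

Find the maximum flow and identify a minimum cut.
Max flow = 12, Min cut edges: (0,1)

Maximum flow: 12
Minimum cut: (0,1)
Partition: S = [0], T = [1, 2, 3, 4, 5, 6, 7, 8, 9, 10, 11, 12, 13]

Max-flow min-cut theorem verified: both equal 12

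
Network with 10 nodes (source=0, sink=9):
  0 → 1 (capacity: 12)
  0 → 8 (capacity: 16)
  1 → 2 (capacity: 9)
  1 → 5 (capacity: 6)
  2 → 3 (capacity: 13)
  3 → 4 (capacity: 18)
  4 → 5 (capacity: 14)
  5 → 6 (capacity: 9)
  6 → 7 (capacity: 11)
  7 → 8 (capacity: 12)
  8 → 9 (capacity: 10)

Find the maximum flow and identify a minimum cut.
Max flow = 10, Min cut edges: (8,9)

Maximum flow: 10
Minimum cut: (8,9)
Partition: S = [0, 1, 2, 3, 4, 5, 6, 7, 8], T = [9]

Max-flow min-cut theorem verified: both equal 10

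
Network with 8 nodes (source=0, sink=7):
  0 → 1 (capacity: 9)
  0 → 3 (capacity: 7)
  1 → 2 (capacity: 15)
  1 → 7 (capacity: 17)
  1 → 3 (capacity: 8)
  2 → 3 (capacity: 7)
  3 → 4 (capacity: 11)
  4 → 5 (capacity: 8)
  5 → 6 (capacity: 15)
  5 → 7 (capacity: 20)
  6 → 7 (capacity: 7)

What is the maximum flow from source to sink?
Maximum flow = 16

Max flow: 16

Flow assignment:
  0 → 1: 9/9
  0 → 3: 7/7
  1 → 7: 9/17
  3 → 4: 7/11
  4 → 5: 7/8
  5 → 7: 7/20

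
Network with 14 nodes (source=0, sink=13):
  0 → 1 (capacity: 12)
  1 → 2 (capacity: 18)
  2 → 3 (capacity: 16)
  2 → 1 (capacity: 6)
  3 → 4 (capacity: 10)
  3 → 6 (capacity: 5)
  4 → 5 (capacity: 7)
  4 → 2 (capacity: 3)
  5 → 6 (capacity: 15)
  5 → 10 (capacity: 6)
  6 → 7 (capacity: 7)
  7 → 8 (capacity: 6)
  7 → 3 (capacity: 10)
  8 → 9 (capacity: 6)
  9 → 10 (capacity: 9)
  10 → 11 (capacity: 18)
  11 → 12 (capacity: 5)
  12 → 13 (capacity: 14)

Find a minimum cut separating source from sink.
Min cut value = 5, edges: (11,12)

Min cut value: 5
Partition: S = [0, 1, 2, 3, 4, 5, 6, 7, 8, 9, 10, 11], T = [12, 13]
Cut edges: (11,12)

By max-flow min-cut theorem, max flow = min cut = 5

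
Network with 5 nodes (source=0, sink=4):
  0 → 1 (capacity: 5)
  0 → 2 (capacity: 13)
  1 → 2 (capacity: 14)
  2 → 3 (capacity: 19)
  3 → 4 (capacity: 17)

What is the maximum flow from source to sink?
Maximum flow = 17

Max flow: 17

Flow assignment:
  0 → 1: 5/5
  0 → 2: 12/13
  1 → 2: 5/14
  2 → 3: 17/19
  3 → 4: 17/17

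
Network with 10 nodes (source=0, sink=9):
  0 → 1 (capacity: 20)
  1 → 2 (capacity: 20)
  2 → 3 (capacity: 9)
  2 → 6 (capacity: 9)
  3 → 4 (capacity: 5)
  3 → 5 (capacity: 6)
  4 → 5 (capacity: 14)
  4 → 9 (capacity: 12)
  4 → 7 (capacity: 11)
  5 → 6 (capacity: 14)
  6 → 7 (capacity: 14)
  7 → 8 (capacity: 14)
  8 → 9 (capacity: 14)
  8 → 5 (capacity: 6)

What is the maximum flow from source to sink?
Maximum flow = 18

Max flow: 18

Flow assignment:
  0 → 1: 18/20
  1 → 2: 18/20
  2 → 3: 9/9
  2 → 6: 9/9
  3 → 4: 5/5
  3 → 5: 4/6
  4 → 9: 5/12
  5 → 6: 4/14
  6 → 7: 13/14
  7 → 8: 13/14
  8 → 9: 13/14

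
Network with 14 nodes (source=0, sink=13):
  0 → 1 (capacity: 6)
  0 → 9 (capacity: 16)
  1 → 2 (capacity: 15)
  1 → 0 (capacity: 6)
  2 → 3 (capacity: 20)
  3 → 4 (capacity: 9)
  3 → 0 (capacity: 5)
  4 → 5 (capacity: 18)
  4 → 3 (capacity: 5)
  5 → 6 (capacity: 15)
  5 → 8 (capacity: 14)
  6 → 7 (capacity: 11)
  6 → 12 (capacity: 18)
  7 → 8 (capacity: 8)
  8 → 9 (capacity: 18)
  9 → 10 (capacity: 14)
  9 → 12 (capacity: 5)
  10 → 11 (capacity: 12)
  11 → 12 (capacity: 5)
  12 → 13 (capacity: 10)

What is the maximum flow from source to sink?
Maximum flow = 10

Max flow: 10

Flow assignment:
  0 → 1: 6/6
  0 → 9: 4/16
  1 → 2: 6/15
  2 → 3: 6/20
  3 → 4: 6/9
  4 → 5: 6/18
  5 → 6: 5/15
  5 → 8: 1/14
  6 → 12: 5/18
  8 → 9: 1/18
  9 → 10: 5/14
  10 → 11: 5/12
  11 → 12: 5/5
  12 → 13: 10/10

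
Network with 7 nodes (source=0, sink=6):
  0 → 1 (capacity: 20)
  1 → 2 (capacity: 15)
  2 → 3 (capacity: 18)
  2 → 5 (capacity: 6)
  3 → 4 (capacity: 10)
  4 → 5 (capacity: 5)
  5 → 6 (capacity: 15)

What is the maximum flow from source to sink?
Maximum flow = 11

Max flow: 11

Flow assignment:
  0 → 1: 11/20
  1 → 2: 11/15
  2 → 3: 5/18
  2 → 5: 6/6
  3 → 4: 5/10
  4 → 5: 5/5
  5 → 6: 11/15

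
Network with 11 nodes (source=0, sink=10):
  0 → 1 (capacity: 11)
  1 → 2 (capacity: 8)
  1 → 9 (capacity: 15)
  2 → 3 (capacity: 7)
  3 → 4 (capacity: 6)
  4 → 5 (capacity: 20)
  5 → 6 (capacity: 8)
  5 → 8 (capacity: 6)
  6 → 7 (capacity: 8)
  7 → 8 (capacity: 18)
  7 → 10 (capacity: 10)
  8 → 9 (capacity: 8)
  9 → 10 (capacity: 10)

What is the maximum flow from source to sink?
Maximum flow = 11

Max flow: 11

Flow assignment:
  0 → 1: 11/11
  1 → 2: 1/8
  1 → 9: 10/15
  2 → 3: 1/7
  3 → 4: 1/6
  4 → 5: 1/20
  5 → 6: 1/8
  6 → 7: 1/8
  7 → 10: 1/10
  9 → 10: 10/10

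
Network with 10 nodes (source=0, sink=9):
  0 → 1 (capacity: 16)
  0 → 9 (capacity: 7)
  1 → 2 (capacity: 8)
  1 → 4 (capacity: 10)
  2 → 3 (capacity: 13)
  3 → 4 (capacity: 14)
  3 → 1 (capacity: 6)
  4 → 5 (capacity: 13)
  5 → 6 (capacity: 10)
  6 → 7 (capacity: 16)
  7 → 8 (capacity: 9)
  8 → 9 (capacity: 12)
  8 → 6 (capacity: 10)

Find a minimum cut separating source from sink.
Min cut value = 16, edges: (0,9), (7,8)

Min cut value: 16
Partition: S = [0, 1, 2, 3, 4, 5, 6, 7], T = [8, 9]
Cut edges: (0,9), (7,8)

By max-flow min-cut theorem, max flow = min cut = 16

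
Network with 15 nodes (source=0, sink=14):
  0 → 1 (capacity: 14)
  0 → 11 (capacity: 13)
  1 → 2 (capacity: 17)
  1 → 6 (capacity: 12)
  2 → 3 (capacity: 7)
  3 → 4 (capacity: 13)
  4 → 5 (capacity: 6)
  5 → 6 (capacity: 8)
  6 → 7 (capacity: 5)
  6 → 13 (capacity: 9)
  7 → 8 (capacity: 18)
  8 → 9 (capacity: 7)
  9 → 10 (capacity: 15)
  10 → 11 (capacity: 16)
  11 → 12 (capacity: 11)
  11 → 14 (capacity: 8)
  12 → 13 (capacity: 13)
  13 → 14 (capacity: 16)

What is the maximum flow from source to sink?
Maximum flow = 24

Max flow: 24

Flow assignment:
  0 → 1: 14/14
  0 → 11: 10/13
  1 → 2: 2/17
  1 → 6: 12/12
  2 → 3: 2/7
  3 → 4: 2/13
  4 → 5: 2/6
  5 → 6: 2/8
  6 → 7: 5/5
  6 → 13: 9/9
  7 → 8: 5/18
  8 → 9: 5/7
  9 → 10: 5/15
  10 → 11: 5/16
  11 → 12: 7/11
  11 → 14: 8/8
  12 → 13: 7/13
  13 → 14: 16/16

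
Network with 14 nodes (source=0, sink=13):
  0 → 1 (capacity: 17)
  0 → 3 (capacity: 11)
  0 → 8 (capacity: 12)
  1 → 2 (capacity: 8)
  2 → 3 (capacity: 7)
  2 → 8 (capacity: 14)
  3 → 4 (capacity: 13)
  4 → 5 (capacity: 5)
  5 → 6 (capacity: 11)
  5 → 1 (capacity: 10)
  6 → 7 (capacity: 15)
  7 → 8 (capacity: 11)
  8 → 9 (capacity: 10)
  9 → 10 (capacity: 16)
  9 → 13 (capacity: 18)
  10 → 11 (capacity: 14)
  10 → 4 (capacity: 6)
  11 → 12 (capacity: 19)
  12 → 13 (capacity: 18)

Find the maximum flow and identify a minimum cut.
Max flow = 10, Min cut edges: (8,9)

Maximum flow: 10
Minimum cut: (8,9)
Partition: S = [0, 1, 2, 3, 4, 5, 6, 7, 8], T = [9, 10, 11, 12, 13]

Max-flow min-cut theorem verified: both equal 10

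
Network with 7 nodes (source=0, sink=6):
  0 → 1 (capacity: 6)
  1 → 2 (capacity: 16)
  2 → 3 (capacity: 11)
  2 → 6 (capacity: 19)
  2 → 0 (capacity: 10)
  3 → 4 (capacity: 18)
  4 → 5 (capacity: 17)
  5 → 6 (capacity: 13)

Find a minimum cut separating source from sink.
Min cut value = 6, edges: (0,1)

Min cut value: 6
Partition: S = [0], T = [1, 2, 3, 4, 5, 6]
Cut edges: (0,1)

By max-flow min-cut theorem, max flow = min cut = 6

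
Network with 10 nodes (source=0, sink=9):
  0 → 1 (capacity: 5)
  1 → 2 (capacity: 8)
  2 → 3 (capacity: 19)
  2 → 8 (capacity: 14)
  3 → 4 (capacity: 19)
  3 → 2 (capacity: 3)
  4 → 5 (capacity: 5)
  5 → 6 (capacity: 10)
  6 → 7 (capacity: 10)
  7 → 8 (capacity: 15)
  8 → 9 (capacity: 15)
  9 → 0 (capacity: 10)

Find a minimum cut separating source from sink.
Min cut value = 5, edges: (0,1)

Min cut value: 5
Partition: S = [0], T = [1, 2, 3, 4, 5, 6, 7, 8, 9]
Cut edges: (0,1)

By max-flow min-cut theorem, max flow = min cut = 5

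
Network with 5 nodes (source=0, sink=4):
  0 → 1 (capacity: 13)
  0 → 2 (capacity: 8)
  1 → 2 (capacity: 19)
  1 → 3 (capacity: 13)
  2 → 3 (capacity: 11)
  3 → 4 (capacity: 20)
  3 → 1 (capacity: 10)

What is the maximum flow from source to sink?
Maximum flow = 20

Max flow: 20

Flow assignment:
  0 → 1: 12/13
  0 → 2: 8/8
  1 → 3: 12/13
  2 → 3: 8/11
  3 → 4: 20/20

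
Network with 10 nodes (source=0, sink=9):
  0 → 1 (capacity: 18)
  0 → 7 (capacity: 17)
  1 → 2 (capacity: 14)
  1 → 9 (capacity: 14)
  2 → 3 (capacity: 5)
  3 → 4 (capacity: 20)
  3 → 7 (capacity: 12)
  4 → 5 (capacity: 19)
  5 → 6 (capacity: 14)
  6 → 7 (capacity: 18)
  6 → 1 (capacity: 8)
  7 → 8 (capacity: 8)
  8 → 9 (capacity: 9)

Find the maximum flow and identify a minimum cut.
Max flow = 22, Min cut edges: (1,9), (7,8)

Maximum flow: 22
Minimum cut: (1,9), (7,8)
Partition: S = [0, 1, 2, 3, 4, 5, 6, 7], T = [8, 9]

Max-flow min-cut theorem verified: both equal 22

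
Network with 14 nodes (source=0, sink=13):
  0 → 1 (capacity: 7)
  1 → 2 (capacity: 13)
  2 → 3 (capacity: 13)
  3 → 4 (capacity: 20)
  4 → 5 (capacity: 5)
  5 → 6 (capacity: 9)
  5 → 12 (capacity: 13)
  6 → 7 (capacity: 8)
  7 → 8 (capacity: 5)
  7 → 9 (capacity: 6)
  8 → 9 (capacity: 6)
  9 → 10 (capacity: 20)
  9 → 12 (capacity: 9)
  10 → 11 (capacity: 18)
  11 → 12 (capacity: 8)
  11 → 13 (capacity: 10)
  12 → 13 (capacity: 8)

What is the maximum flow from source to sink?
Maximum flow = 5

Max flow: 5

Flow assignment:
  0 → 1: 5/7
  1 → 2: 5/13
  2 → 3: 5/13
  3 → 4: 5/20
  4 → 5: 5/5
  5 → 12: 5/13
  12 → 13: 5/8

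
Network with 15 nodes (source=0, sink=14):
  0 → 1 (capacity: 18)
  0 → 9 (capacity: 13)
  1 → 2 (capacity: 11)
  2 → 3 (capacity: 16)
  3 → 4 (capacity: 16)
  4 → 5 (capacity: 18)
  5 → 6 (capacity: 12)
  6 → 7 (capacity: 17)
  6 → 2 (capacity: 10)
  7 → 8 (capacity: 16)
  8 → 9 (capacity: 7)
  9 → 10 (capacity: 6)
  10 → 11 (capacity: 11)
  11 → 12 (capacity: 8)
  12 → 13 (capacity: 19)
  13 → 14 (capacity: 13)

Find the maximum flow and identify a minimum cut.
Max flow = 6, Min cut edges: (9,10)

Maximum flow: 6
Minimum cut: (9,10)
Partition: S = [0, 1, 2, 3, 4, 5, 6, 7, 8, 9], T = [10, 11, 12, 13, 14]

Max-flow min-cut theorem verified: both equal 6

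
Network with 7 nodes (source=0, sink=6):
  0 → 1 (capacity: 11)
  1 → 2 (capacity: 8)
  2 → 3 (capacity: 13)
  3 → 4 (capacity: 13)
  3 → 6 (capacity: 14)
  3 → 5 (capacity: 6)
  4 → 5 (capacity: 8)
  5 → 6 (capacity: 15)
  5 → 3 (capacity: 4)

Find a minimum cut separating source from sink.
Min cut value = 8, edges: (1,2)

Min cut value: 8
Partition: S = [0, 1], T = [2, 3, 4, 5, 6]
Cut edges: (1,2)

By max-flow min-cut theorem, max flow = min cut = 8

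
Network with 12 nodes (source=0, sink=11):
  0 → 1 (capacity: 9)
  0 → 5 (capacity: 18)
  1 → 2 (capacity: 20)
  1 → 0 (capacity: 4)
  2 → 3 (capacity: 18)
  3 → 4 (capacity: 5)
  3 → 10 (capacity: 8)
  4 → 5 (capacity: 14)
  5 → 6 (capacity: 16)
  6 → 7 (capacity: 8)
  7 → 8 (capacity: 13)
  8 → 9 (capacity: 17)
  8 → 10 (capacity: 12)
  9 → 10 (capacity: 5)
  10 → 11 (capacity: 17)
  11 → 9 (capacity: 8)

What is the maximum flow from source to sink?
Maximum flow = 16

Max flow: 16

Flow assignment:
  0 → 1: 8/9
  0 → 5: 8/18
  1 → 2: 8/20
  2 → 3: 8/18
  3 → 10: 8/8
  5 → 6: 8/16
  6 → 7: 8/8
  7 → 8: 8/13
  8 → 10: 8/12
  10 → 11: 16/17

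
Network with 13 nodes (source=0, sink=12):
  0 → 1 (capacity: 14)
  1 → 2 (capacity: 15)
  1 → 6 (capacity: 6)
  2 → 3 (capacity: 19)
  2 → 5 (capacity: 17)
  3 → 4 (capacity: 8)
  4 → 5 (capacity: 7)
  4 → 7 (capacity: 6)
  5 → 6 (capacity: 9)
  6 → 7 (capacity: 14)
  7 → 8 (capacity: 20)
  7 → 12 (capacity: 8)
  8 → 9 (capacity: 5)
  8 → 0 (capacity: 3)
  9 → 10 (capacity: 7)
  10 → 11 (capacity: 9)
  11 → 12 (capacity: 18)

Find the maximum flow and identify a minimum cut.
Max flow = 13, Min cut edges: (7,12), (8,9)

Maximum flow: 13
Minimum cut: (7,12), (8,9)
Partition: S = [0, 1, 2, 3, 4, 5, 6, 7, 8], T = [9, 10, 11, 12]

Max-flow min-cut theorem verified: both equal 13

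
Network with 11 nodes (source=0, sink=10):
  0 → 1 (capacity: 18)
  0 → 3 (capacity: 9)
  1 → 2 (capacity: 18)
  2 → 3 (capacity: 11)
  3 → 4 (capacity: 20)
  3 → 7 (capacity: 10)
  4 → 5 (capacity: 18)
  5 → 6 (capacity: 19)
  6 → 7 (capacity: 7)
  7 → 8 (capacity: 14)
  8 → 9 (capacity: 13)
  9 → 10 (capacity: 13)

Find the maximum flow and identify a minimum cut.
Max flow = 13, Min cut edges: (9,10)

Maximum flow: 13
Minimum cut: (9,10)
Partition: S = [0, 1, 2, 3, 4, 5, 6, 7, 8, 9], T = [10]

Max-flow min-cut theorem verified: both equal 13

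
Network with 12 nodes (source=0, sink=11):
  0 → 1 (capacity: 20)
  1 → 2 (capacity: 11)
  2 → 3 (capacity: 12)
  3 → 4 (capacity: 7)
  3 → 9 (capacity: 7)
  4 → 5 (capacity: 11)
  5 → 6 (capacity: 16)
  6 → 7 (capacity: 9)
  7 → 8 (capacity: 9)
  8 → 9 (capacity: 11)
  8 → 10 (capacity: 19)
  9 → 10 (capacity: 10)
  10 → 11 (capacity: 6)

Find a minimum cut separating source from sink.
Min cut value = 6, edges: (10,11)

Min cut value: 6
Partition: S = [0, 1, 2, 3, 4, 5, 6, 7, 8, 9, 10], T = [11]
Cut edges: (10,11)

By max-flow min-cut theorem, max flow = min cut = 6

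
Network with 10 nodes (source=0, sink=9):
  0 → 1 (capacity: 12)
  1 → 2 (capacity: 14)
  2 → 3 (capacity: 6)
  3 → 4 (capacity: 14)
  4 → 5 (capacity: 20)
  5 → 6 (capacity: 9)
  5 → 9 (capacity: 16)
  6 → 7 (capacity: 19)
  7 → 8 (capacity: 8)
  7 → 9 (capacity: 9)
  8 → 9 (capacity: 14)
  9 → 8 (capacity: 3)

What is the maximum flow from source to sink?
Maximum flow = 6

Max flow: 6

Flow assignment:
  0 → 1: 6/12
  1 → 2: 6/14
  2 → 3: 6/6
  3 → 4: 6/14
  4 → 5: 6/20
  5 → 9: 6/16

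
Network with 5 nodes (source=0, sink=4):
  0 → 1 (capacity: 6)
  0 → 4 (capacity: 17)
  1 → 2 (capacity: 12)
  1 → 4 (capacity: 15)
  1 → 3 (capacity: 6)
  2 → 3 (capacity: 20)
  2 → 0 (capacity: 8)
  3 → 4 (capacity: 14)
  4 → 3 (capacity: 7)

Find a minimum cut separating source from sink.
Min cut value = 23, edges: (0,1), (0,4)

Min cut value: 23
Partition: S = [0], T = [1, 2, 3, 4]
Cut edges: (0,1), (0,4)

By max-flow min-cut theorem, max flow = min cut = 23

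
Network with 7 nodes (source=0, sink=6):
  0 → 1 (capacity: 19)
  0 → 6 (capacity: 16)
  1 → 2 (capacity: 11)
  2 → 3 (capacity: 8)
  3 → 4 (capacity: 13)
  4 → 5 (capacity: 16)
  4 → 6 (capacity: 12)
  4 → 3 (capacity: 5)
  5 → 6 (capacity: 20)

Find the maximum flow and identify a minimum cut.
Max flow = 24, Min cut edges: (0,6), (2,3)

Maximum flow: 24
Minimum cut: (0,6), (2,3)
Partition: S = [0, 1, 2], T = [3, 4, 5, 6]

Max-flow min-cut theorem verified: both equal 24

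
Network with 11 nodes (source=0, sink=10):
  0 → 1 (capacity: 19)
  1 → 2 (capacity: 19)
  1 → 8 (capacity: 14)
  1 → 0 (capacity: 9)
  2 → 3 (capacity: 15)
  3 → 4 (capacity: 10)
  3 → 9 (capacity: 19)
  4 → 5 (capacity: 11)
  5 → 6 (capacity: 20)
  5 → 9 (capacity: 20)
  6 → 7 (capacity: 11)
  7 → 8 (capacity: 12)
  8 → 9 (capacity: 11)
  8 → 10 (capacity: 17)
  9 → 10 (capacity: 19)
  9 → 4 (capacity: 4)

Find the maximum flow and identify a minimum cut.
Max flow = 19, Min cut edges: (0,1)

Maximum flow: 19
Minimum cut: (0,1)
Partition: S = [0], T = [1, 2, 3, 4, 5, 6, 7, 8, 9, 10]

Max-flow min-cut theorem verified: both equal 19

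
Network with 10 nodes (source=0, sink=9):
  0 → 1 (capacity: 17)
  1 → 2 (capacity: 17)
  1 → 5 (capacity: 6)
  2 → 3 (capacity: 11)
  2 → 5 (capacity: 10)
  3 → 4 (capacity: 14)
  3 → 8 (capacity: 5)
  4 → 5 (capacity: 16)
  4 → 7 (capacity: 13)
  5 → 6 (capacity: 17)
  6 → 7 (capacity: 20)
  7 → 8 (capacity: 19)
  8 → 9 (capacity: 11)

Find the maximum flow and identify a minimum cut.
Max flow = 11, Min cut edges: (8,9)

Maximum flow: 11
Minimum cut: (8,9)
Partition: S = [0, 1, 2, 3, 4, 5, 6, 7, 8], T = [9]

Max-flow min-cut theorem verified: both equal 11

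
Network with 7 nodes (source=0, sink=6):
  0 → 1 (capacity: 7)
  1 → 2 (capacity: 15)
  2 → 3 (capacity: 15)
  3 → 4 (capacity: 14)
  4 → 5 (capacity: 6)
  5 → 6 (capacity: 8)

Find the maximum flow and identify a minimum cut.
Max flow = 6, Min cut edges: (4,5)

Maximum flow: 6
Minimum cut: (4,5)
Partition: S = [0, 1, 2, 3, 4], T = [5, 6]

Max-flow min-cut theorem verified: both equal 6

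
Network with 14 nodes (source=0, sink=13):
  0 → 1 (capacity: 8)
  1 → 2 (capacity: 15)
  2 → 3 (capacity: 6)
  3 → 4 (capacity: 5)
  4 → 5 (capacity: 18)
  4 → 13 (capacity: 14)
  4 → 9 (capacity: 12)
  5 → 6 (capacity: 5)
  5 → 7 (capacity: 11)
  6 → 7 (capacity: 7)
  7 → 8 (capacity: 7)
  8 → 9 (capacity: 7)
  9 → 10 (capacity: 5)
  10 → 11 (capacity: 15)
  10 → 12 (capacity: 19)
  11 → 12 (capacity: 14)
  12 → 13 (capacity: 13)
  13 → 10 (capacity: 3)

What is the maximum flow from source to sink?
Maximum flow = 5

Max flow: 5

Flow assignment:
  0 → 1: 5/8
  1 → 2: 5/15
  2 → 3: 5/6
  3 → 4: 5/5
  4 → 13: 5/14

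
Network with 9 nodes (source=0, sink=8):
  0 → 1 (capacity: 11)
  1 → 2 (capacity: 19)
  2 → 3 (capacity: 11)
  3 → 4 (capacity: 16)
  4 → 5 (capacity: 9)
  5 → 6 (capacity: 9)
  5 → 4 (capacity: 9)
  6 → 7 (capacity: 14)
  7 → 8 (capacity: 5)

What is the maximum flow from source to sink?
Maximum flow = 5

Max flow: 5

Flow assignment:
  0 → 1: 5/11
  1 → 2: 5/19
  2 → 3: 5/11
  3 → 4: 5/16
  4 → 5: 5/9
  5 → 6: 5/9
  6 → 7: 5/14
  7 → 8: 5/5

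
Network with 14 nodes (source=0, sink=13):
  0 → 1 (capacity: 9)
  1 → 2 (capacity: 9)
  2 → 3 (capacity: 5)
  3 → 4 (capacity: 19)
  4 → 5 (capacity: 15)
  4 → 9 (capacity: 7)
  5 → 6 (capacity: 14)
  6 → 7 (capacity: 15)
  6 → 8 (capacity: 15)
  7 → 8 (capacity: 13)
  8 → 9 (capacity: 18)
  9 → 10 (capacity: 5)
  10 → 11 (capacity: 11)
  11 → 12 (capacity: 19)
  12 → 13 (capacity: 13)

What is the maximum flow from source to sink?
Maximum flow = 5

Max flow: 5

Flow assignment:
  0 → 1: 5/9
  1 → 2: 5/9
  2 → 3: 5/5
  3 → 4: 5/19
  4 → 9: 5/7
  9 → 10: 5/5
  10 → 11: 5/11
  11 → 12: 5/19
  12 → 13: 5/13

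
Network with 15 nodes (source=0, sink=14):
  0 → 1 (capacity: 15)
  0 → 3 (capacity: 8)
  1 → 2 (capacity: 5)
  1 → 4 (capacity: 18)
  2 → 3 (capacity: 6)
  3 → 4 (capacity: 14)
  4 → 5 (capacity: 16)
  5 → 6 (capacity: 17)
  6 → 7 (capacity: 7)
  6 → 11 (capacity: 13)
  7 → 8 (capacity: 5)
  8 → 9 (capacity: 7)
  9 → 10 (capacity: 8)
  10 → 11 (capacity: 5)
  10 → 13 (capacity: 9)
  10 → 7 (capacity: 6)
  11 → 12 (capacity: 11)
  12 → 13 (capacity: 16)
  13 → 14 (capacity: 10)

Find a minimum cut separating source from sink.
Min cut value = 10, edges: (13,14)

Min cut value: 10
Partition: S = [0, 1, 2, 3, 4, 5, 6, 7, 8, 9, 10, 11, 12, 13], T = [14]
Cut edges: (13,14)

By max-flow min-cut theorem, max flow = min cut = 10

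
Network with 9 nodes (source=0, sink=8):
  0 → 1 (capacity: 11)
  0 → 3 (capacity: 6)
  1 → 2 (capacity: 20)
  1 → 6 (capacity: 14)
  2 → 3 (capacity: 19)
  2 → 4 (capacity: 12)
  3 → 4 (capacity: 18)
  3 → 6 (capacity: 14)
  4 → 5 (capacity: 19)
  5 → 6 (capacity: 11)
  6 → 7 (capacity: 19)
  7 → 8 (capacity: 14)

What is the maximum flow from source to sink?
Maximum flow = 14

Max flow: 14

Flow assignment:
  0 → 1: 8/11
  0 → 3: 6/6
  1 → 6: 8/14
  3 → 6: 6/14
  6 → 7: 14/19
  7 → 8: 14/14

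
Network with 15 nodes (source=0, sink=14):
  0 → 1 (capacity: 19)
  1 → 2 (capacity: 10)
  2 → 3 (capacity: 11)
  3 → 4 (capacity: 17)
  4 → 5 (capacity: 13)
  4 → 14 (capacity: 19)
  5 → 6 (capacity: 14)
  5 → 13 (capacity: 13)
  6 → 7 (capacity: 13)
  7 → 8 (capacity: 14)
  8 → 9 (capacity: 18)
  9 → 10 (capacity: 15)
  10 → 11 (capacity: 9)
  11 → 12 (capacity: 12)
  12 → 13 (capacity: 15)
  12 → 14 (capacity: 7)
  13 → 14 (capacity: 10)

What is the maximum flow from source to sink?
Maximum flow = 10

Max flow: 10

Flow assignment:
  0 → 1: 10/19
  1 → 2: 10/10
  2 → 3: 10/11
  3 → 4: 10/17
  4 → 14: 10/19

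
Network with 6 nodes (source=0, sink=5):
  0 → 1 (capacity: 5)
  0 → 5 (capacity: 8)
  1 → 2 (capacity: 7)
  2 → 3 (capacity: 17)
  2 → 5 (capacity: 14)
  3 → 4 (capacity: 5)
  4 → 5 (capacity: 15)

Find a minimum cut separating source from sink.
Min cut value = 13, edges: (0,1), (0,5)

Min cut value: 13
Partition: S = [0], T = [1, 2, 3, 4, 5]
Cut edges: (0,1), (0,5)

By max-flow min-cut theorem, max flow = min cut = 13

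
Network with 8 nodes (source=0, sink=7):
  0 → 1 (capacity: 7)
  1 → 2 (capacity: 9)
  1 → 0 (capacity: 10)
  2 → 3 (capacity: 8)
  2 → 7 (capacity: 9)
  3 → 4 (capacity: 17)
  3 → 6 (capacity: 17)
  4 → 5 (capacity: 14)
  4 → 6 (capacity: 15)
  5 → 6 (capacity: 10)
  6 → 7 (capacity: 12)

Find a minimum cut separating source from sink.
Min cut value = 7, edges: (0,1)

Min cut value: 7
Partition: S = [0], T = [1, 2, 3, 4, 5, 6, 7]
Cut edges: (0,1)

By max-flow min-cut theorem, max flow = min cut = 7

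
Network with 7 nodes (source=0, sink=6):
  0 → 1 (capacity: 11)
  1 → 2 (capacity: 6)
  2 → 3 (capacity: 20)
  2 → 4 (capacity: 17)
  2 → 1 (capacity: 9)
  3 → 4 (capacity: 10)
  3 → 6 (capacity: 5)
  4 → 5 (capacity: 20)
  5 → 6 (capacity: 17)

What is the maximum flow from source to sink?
Maximum flow = 6

Max flow: 6

Flow assignment:
  0 → 1: 6/11
  1 → 2: 6/6
  2 → 3: 5/20
  2 → 4: 1/17
  3 → 6: 5/5
  4 → 5: 1/20
  5 → 6: 1/17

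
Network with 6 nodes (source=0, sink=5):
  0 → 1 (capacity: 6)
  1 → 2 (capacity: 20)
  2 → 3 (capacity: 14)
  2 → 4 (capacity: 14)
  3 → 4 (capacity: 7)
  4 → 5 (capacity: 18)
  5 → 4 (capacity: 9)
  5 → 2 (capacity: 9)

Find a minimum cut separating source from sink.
Min cut value = 6, edges: (0,1)

Min cut value: 6
Partition: S = [0], T = [1, 2, 3, 4, 5]
Cut edges: (0,1)

By max-flow min-cut theorem, max flow = min cut = 6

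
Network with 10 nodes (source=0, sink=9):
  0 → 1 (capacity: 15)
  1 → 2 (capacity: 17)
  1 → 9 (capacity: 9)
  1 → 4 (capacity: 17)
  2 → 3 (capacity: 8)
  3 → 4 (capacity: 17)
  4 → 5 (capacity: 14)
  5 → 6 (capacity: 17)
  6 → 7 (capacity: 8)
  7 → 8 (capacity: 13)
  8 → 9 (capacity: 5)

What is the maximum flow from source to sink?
Maximum flow = 14

Max flow: 14

Flow assignment:
  0 → 1: 14/15
  1 → 9: 9/9
  1 → 4: 5/17
  4 → 5: 5/14
  5 → 6: 5/17
  6 → 7: 5/8
  7 → 8: 5/13
  8 → 9: 5/5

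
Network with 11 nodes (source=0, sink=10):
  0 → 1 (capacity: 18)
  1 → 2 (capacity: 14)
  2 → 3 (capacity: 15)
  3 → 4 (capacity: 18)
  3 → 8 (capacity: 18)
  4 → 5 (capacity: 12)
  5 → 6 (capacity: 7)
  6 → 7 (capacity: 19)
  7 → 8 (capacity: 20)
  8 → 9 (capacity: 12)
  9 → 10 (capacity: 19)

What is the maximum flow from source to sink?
Maximum flow = 12

Max flow: 12

Flow assignment:
  0 → 1: 12/18
  1 → 2: 12/14
  2 → 3: 12/15
  3 → 8: 12/18
  8 → 9: 12/12
  9 → 10: 12/19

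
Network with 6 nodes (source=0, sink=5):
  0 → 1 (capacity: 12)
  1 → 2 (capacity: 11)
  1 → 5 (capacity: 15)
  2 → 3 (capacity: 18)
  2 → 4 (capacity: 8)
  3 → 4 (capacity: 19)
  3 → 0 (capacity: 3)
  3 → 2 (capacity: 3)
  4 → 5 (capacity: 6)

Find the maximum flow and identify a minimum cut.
Max flow = 12, Min cut edges: (0,1)

Maximum flow: 12
Minimum cut: (0,1)
Partition: S = [0], T = [1, 2, 3, 4, 5]

Max-flow min-cut theorem verified: both equal 12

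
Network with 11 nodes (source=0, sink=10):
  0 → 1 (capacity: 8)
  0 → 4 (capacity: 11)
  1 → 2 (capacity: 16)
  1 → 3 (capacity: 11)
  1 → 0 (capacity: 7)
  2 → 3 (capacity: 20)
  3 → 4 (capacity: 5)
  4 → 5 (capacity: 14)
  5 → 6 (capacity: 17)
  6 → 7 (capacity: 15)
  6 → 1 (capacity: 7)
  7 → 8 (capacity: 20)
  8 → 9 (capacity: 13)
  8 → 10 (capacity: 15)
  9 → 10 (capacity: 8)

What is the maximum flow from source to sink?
Maximum flow = 14

Max flow: 14

Flow assignment:
  0 → 1: 3/8
  0 → 4: 11/11
  1 → 3: 3/11
  3 → 4: 3/5
  4 → 5: 14/14
  5 → 6: 14/17
  6 → 7: 14/15
  7 → 8: 14/20
  8 → 10: 14/15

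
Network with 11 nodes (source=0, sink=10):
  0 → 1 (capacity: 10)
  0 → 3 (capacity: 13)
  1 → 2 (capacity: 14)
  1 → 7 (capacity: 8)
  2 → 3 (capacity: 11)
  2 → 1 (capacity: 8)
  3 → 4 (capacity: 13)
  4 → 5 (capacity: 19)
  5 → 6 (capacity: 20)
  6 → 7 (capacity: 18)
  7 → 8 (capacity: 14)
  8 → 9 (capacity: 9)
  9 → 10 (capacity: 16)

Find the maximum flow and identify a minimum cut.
Max flow = 9, Min cut edges: (8,9)

Maximum flow: 9
Minimum cut: (8,9)
Partition: S = [0, 1, 2, 3, 4, 5, 6, 7, 8], T = [9, 10]

Max-flow min-cut theorem verified: both equal 9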